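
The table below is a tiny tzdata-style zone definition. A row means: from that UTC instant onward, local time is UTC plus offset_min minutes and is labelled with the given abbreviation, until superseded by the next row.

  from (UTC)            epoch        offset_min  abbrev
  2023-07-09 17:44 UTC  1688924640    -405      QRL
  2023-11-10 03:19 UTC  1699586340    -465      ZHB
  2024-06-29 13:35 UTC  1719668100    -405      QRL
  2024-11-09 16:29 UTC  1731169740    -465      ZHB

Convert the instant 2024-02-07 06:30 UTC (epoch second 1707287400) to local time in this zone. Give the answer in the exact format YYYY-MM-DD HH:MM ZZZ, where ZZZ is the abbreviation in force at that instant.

2024-02-06 22:45 ZHB

Query: 2024-02-07 06:30 UTC
Rule 2/4 (ZHB, -07:45): 2023-11-10 03:19 UTC ≤ query < 2024-06-29 13:35 UTC
6·60 + 30 - 465 = -75 min
-75 = -1·1440 + 1365; 1365 = 22·60 + 45 → 22:45, 2024-02-07 - 1 day = 2024-02-06
→ 2024-02-06 22:45 ZHB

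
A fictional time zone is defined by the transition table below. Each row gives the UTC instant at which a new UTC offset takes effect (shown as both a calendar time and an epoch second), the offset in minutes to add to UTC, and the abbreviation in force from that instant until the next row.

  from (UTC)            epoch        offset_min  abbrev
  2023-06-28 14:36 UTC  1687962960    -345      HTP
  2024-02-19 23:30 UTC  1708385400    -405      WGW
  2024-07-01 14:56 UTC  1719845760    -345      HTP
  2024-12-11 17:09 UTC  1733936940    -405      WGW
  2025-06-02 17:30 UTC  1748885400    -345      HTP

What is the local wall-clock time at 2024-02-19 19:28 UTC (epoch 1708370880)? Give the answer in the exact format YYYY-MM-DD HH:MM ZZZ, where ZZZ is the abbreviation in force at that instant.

2024-02-19 13:43 HTP

Query: 2024-02-19 19:28 UTC
Rule 1/5 (HTP, -05:45): 2023-06-28 14:36 UTC ≤ query < 2024-02-19 23:30 UTC
19·60 + 28 - 345 = 823 min
823 = 0·1440 + 823; 823 = 13·60 + 43 → 13:43, same day
→ 2024-02-19 13:43 HTP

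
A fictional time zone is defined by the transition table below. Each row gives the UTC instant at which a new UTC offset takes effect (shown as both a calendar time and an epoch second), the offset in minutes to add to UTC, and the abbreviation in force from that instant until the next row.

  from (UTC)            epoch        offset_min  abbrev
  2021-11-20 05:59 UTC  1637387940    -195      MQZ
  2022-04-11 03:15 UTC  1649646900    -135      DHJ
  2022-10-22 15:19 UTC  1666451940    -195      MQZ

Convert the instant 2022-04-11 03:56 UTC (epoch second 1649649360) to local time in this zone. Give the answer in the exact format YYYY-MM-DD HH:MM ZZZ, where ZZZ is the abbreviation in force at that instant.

2022-04-11 01:41 DHJ

Query: 2022-04-11 03:56 UTC
Rule 2/3 (DHJ, -02:15): 2022-04-11 03:15 UTC ≤ query < 2022-10-22 15:19 UTC
3·60 + 56 - 135 = 101 min
101 = 0·1440 + 101; 101 = 1·60 + 41 → 01:41, same day
→ 2022-04-11 01:41 DHJ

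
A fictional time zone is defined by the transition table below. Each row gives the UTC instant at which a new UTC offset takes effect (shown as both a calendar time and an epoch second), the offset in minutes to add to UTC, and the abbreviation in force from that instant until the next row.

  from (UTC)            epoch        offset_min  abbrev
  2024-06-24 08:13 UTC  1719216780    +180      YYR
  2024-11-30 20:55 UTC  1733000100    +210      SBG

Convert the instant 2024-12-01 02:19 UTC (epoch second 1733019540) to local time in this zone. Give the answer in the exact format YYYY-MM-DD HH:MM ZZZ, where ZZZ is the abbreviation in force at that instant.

Query: 2024-12-01 02:19 UTC
Rule 2/2 (SBG, +03:30): 2024-11-30 20:55 UTC ≤ query < +∞
2·60 + 19 + 210 = 349 min
349 = 0·1440 + 349; 349 = 5·60 + 49 → 05:49, same day
→ 2024-12-01 05:49 SBG

2024-12-01 05:49 SBG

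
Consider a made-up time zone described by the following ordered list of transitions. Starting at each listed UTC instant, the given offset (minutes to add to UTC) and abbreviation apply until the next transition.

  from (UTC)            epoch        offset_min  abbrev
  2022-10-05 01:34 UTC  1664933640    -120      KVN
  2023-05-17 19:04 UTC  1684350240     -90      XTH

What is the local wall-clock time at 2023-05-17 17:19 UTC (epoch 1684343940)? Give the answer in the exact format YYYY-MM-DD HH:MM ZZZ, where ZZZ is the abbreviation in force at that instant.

2023-05-17 15:19 KVN

Query: 2023-05-17 17:19 UTC
Rule 1/2 (KVN, -02:00): 2022-10-05 01:34 UTC ≤ query < 2023-05-17 19:04 UTC
17·60 + 19 - 120 = 919 min
919 = 0·1440 + 919; 919 = 15·60 + 19 → 15:19, same day
→ 2023-05-17 15:19 KVN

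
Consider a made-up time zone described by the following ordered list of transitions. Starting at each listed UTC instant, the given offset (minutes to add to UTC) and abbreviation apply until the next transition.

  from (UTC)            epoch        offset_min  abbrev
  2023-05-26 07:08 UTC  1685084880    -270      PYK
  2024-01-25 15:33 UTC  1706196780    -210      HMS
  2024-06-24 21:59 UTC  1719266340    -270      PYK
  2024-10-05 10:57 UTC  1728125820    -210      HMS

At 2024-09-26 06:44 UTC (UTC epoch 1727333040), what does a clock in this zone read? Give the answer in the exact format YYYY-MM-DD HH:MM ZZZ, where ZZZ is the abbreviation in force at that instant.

Query: 2024-09-26 06:44 UTC
Rule 3/4 (PYK, -04:30): 2024-06-24 21:59 UTC ≤ query < 2024-10-05 10:57 UTC
6·60 + 44 - 270 = 134 min
134 = 0·1440 + 134; 134 = 2·60 + 14 → 02:14, same day
→ 2024-09-26 02:14 PYK

2024-09-26 02:14 PYK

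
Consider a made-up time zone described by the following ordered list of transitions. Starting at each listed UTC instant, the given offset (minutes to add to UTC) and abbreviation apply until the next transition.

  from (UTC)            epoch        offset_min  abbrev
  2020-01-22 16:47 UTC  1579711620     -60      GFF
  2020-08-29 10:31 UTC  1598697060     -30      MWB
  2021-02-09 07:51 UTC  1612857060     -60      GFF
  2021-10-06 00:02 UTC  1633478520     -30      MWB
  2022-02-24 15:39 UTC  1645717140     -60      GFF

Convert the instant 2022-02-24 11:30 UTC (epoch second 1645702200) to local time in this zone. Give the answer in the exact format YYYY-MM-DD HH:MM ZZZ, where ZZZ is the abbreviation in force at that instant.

Query: 2022-02-24 11:30 UTC
Rule 4/5 (MWB, -00:30): 2021-10-06 00:02 UTC ≤ query < 2022-02-24 15:39 UTC
11·60 + 30 - 30 = 660 min
660 = 0·1440 + 660; 660 = 11·60 + 0 → 11:00, same day
→ 2022-02-24 11:00 MWB

2022-02-24 11:00 MWB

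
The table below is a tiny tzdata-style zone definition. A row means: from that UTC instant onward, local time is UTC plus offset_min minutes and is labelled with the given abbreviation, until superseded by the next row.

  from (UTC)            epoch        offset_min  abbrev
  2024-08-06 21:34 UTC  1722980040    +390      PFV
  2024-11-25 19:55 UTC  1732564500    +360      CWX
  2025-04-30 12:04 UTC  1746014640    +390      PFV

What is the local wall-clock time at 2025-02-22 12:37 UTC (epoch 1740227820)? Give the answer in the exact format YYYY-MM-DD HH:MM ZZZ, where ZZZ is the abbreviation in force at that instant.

Query: 2025-02-22 12:37 UTC
Rule 2/3 (CWX, +06:00): 2024-11-25 19:55 UTC ≤ query < 2025-04-30 12:04 UTC
12·60 + 37 + 360 = 1117 min
1117 = 0·1440 + 1117; 1117 = 18·60 + 37 → 18:37, same day
→ 2025-02-22 18:37 CWX

2025-02-22 18:37 CWX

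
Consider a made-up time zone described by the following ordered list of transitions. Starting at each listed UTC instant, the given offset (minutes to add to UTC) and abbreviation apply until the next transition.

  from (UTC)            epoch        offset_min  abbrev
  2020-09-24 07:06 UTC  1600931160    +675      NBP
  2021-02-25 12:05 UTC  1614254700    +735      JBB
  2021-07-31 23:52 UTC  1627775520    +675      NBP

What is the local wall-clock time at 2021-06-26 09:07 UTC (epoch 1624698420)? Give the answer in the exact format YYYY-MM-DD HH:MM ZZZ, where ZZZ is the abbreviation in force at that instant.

Query: 2021-06-26 09:07 UTC
Rule 2/3 (JBB, +12:15): 2021-02-25 12:05 UTC ≤ query < 2021-07-31 23:52 UTC
9·60 + 7 + 735 = 1282 min
1282 = 0·1440 + 1282; 1282 = 21·60 + 22 → 21:22, same day
→ 2021-06-26 21:22 JBB

2021-06-26 21:22 JBB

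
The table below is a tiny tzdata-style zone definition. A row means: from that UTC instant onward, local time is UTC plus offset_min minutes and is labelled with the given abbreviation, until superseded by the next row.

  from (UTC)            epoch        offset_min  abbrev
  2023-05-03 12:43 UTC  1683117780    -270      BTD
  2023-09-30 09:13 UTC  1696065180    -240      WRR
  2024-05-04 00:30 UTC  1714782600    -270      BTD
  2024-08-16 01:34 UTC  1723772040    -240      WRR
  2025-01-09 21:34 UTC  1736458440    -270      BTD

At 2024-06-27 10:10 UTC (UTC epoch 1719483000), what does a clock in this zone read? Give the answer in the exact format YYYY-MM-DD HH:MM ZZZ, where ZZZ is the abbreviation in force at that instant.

2024-06-27 05:40 BTD

Query: 2024-06-27 10:10 UTC
Rule 3/5 (BTD, -04:30): 2024-05-04 00:30 UTC ≤ query < 2024-08-16 01:34 UTC
10·60 + 10 - 270 = 340 min
340 = 0·1440 + 340; 340 = 5·60 + 40 → 05:40, same day
→ 2024-06-27 05:40 BTD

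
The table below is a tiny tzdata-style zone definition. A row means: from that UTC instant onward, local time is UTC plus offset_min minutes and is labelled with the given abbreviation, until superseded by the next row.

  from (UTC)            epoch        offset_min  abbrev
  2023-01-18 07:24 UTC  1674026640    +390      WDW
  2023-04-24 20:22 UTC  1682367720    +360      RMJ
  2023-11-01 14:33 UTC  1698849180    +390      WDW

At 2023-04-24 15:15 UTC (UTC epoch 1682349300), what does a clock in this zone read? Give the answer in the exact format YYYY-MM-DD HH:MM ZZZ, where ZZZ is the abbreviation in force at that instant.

Query: 2023-04-24 15:15 UTC
Rule 1/3 (WDW, +06:30): 2023-01-18 07:24 UTC ≤ query < 2023-04-24 20:22 UTC
15·60 + 15 + 390 = 1305 min
1305 = 0·1440 + 1305; 1305 = 21·60 + 45 → 21:45, same day
→ 2023-04-24 21:45 WDW

2023-04-24 21:45 WDW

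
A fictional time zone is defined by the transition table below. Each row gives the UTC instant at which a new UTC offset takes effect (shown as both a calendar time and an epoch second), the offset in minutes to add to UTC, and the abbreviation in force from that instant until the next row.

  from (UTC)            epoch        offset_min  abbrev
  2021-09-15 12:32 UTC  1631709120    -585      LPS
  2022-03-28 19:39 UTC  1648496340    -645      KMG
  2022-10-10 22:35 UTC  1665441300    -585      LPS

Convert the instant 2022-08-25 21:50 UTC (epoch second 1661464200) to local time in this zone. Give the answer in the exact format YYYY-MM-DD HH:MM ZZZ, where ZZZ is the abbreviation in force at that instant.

Query: 2022-08-25 21:50 UTC
Rule 2/3 (KMG, -10:45): 2022-03-28 19:39 UTC ≤ query < 2022-10-10 22:35 UTC
21·60 + 50 - 645 = 665 min
665 = 0·1440 + 665; 665 = 11·60 + 5 → 11:05, same day
→ 2022-08-25 11:05 KMG

2022-08-25 11:05 KMG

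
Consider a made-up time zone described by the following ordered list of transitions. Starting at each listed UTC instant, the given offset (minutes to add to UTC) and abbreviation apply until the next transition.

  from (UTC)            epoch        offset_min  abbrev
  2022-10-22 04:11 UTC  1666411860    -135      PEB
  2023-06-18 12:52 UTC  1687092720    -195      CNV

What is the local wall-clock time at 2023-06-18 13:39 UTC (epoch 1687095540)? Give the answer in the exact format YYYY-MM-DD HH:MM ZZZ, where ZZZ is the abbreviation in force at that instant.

Query: 2023-06-18 13:39 UTC
Rule 2/2 (CNV, -03:15): 2023-06-18 12:52 UTC ≤ query < +∞
13·60 + 39 - 195 = 624 min
624 = 0·1440 + 624; 624 = 10·60 + 24 → 10:24, same day
→ 2023-06-18 10:24 CNV

2023-06-18 10:24 CNV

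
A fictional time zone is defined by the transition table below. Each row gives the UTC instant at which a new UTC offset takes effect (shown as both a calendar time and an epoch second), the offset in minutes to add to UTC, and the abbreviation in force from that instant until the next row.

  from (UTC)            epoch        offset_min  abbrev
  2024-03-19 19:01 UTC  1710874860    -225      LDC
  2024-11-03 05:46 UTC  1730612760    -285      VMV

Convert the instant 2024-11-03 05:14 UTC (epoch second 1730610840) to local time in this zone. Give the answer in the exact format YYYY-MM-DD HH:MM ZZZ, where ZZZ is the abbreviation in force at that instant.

Query: 2024-11-03 05:14 UTC
Rule 1/2 (LDC, -03:45): 2024-03-19 19:01 UTC ≤ query < 2024-11-03 05:46 UTC
5·60 + 14 - 225 = 89 min
89 = 0·1440 + 89; 89 = 1·60 + 29 → 01:29, same day
→ 2024-11-03 01:29 LDC

2024-11-03 01:29 LDC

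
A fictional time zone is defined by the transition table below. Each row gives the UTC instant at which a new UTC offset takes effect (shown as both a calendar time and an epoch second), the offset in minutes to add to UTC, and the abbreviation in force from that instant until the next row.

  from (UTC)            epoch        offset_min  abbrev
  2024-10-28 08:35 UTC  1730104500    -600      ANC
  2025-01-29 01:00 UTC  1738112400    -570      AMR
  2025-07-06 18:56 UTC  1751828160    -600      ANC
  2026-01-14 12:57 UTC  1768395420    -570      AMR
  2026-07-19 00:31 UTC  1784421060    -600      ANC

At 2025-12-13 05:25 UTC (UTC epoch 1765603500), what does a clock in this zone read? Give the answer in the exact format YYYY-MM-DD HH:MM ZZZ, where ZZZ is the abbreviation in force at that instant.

2025-12-12 19:25 ANC

Query: 2025-12-13 05:25 UTC
Rule 3/5 (ANC, -10:00): 2025-07-06 18:56 UTC ≤ query < 2026-01-14 12:57 UTC
5·60 + 25 - 600 = -275 min
-275 = -1·1440 + 1165; 1165 = 19·60 + 25 → 19:25, 2025-12-13 - 1 day = 2025-12-12
→ 2025-12-12 19:25 ANC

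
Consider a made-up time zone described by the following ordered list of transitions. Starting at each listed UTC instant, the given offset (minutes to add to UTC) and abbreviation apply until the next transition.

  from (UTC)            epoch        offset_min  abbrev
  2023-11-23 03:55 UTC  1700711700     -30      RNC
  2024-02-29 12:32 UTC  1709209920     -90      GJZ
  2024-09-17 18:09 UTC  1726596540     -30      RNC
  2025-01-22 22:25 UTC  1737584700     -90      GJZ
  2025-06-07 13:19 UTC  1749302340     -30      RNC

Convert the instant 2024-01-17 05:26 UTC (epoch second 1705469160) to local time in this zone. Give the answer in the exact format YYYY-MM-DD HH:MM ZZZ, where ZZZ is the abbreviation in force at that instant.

Query: 2024-01-17 05:26 UTC
Rule 1/5 (RNC, -00:30): 2023-11-23 03:55 UTC ≤ query < 2024-02-29 12:32 UTC
5·60 + 26 - 30 = 296 min
296 = 0·1440 + 296; 296 = 4·60 + 56 → 04:56, same day
→ 2024-01-17 04:56 RNC

2024-01-17 04:56 RNC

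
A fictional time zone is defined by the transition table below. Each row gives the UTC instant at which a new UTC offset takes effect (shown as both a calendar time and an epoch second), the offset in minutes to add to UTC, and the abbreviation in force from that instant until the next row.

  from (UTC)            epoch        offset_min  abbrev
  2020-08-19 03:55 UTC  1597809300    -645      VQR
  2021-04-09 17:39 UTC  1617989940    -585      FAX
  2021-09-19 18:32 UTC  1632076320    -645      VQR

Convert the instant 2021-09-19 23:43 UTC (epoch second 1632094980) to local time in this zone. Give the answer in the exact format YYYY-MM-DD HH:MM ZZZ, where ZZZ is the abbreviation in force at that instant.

2021-09-19 12:58 VQR

Query: 2021-09-19 23:43 UTC
Rule 3/3 (VQR, -10:45): 2021-09-19 18:32 UTC ≤ query < +∞
23·60 + 43 - 645 = 778 min
778 = 0·1440 + 778; 778 = 12·60 + 58 → 12:58, same day
→ 2021-09-19 12:58 VQR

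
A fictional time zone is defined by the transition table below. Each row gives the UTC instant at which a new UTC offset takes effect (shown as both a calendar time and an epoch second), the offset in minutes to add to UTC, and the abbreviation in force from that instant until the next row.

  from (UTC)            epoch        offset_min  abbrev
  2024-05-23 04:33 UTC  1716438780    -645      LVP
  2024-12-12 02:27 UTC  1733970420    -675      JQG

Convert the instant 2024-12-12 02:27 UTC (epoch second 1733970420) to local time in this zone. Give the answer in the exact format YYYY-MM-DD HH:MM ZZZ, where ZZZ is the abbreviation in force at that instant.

2024-12-11 15:12 JQG

Query: 2024-12-12 02:27 UTC
Rule 2/2 (JQG, -11:15): 2024-12-12 02:27 UTC ≤ query < +∞
2·60 + 27 - 675 = -528 min
-528 = -1·1440 + 912; 912 = 15·60 + 12 → 15:12, 2024-12-12 - 1 day = 2024-12-11
→ 2024-12-11 15:12 JQG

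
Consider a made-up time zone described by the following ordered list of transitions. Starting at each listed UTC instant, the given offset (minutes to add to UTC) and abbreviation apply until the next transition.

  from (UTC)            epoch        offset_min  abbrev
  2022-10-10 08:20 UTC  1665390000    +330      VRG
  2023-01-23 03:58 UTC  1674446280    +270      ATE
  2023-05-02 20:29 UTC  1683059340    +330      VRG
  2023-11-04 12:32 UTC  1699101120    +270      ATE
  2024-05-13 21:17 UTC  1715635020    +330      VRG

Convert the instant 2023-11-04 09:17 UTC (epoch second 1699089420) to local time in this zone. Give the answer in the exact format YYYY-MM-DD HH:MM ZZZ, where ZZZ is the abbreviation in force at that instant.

2023-11-04 14:47 VRG

Query: 2023-11-04 09:17 UTC
Rule 3/5 (VRG, +05:30): 2023-05-02 20:29 UTC ≤ query < 2023-11-04 12:32 UTC
9·60 + 17 + 330 = 887 min
887 = 0·1440 + 887; 887 = 14·60 + 47 → 14:47, same day
→ 2023-11-04 14:47 VRG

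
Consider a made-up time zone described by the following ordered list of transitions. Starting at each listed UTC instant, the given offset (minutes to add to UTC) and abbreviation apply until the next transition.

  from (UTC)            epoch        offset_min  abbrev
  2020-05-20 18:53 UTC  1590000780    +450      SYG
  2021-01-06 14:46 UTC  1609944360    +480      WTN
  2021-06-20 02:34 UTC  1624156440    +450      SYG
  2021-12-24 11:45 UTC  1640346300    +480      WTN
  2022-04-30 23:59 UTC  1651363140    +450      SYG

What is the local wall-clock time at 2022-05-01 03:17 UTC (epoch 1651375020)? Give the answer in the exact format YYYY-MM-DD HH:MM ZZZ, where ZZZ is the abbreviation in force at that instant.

Query: 2022-05-01 03:17 UTC
Rule 5/5 (SYG, +07:30): 2022-04-30 23:59 UTC ≤ query < +∞
3·60 + 17 + 450 = 647 min
647 = 0·1440 + 647; 647 = 10·60 + 47 → 10:47, same day
→ 2022-05-01 10:47 SYG

2022-05-01 10:47 SYG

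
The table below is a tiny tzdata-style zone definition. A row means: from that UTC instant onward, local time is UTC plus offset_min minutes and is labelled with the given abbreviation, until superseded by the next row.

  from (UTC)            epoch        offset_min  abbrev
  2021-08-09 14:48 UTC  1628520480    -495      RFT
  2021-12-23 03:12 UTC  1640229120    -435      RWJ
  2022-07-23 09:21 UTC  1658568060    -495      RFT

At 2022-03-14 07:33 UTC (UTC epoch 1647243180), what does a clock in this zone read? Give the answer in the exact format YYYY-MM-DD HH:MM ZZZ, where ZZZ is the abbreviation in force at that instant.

2022-03-14 00:18 RWJ

Query: 2022-03-14 07:33 UTC
Rule 2/3 (RWJ, -07:15): 2021-12-23 03:12 UTC ≤ query < 2022-07-23 09:21 UTC
7·60 + 33 - 435 = 18 min
18 = 0·1440 + 18; 18 = 0·60 + 18 → 00:18, same day
→ 2022-03-14 00:18 RWJ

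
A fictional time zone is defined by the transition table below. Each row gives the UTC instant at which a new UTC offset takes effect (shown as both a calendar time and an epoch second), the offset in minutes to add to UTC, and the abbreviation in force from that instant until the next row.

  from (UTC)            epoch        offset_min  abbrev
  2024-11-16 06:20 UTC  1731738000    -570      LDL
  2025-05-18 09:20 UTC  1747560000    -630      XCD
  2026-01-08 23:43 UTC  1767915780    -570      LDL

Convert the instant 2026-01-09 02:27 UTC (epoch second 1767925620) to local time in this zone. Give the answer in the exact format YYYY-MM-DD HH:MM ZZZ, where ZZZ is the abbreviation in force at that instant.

Query: 2026-01-09 02:27 UTC
Rule 3/3 (LDL, -09:30): 2026-01-08 23:43 UTC ≤ query < +∞
2·60 + 27 - 570 = -423 min
-423 = -1·1440 + 1017; 1017 = 16·60 + 57 → 16:57, 2026-01-09 - 1 day = 2026-01-08
→ 2026-01-08 16:57 LDL

2026-01-08 16:57 LDL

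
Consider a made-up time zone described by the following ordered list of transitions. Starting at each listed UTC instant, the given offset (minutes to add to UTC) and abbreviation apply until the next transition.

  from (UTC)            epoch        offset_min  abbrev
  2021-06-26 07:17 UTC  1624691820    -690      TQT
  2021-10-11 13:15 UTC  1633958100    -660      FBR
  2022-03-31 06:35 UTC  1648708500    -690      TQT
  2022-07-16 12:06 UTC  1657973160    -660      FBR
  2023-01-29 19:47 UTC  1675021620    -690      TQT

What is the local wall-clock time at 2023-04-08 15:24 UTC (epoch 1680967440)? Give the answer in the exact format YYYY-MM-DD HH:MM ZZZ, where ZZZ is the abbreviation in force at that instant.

Query: 2023-04-08 15:24 UTC
Rule 5/5 (TQT, -11:30): 2023-01-29 19:47 UTC ≤ query < +∞
15·60 + 24 - 690 = 234 min
234 = 0·1440 + 234; 234 = 3·60 + 54 → 03:54, same day
→ 2023-04-08 03:54 TQT

2023-04-08 03:54 TQT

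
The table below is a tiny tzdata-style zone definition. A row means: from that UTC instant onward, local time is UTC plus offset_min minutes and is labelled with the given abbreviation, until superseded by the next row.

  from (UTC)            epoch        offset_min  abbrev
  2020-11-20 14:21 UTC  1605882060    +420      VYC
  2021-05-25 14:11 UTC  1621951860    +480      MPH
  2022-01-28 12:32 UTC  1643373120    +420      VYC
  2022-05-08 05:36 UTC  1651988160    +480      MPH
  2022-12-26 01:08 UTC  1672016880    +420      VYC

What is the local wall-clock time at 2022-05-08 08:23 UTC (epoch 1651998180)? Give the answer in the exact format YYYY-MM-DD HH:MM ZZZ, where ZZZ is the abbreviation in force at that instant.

2022-05-08 16:23 MPH

Query: 2022-05-08 08:23 UTC
Rule 4/5 (MPH, +08:00): 2022-05-08 05:36 UTC ≤ query < 2022-12-26 01:08 UTC
8·60 + 23 + 480 = 983 min
983 = 0·1440 + 983; 983 = 16·60 + 23 → 16:23, same day
→ 2022-05-08 16:23 MPH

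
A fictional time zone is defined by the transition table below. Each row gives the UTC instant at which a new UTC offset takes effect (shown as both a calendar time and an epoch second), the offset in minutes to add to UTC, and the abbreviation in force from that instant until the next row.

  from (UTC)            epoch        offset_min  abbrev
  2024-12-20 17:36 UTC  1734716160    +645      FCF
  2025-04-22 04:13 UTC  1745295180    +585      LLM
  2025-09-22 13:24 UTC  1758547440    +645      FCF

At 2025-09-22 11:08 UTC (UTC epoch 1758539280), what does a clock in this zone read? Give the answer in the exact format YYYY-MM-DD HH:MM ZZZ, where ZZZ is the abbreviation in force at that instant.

Query: 2025-09-22 11:08 UTC
Rule 2/3 (LLM, +09:45): 2025-04-22 04:13 UTC ≤ query < 2025-09-22 13:24 UTC
11·60 + 8 + 585 = 1253 min
1253 = 0·1440 + 1253; 1253 = 20·60 + 53 → 20:53, same day
→ 2025-09-22 20:53 LLM

2025-09-22 20:53 LLM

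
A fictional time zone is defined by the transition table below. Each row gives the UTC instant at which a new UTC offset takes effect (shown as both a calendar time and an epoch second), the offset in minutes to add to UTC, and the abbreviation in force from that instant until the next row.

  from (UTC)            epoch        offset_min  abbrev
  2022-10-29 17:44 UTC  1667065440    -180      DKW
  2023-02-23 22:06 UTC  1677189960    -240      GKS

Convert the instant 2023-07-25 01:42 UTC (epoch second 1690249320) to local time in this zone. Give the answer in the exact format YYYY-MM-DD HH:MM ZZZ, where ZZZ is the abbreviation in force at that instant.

2023-07-24 21:42 GKS

Query: 2023-07-25 01:42 UTC
Rule 2/2 (GKS, -04:00): 2023-02-23 22:06 UTC ≤ query < +∞
1·60 + 42 - 240 = -138 min
-138 = -1·1440 + 1302; 1302 = 21·60 + 42 → 21:42, 2023-07-25 - 1 day = 2023-07-24
→ 2023-07-24 21:42 GKS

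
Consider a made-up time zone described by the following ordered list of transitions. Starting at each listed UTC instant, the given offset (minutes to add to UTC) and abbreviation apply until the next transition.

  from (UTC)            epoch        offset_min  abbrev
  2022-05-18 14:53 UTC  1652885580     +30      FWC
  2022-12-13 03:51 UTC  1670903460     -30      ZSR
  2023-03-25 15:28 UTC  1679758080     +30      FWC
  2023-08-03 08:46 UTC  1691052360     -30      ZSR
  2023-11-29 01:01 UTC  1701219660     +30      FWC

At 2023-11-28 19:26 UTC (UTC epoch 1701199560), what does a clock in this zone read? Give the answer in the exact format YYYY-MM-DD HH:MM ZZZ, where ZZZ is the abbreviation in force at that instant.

2023-11-28 18:56 ZSR

Query: 2023-11-28 19:26 UTC
Rule 4/5 (ZSR, -00:30): 2023-08-03 08:46 UTC ≤ query < 2023-11-29 01:01 UTC
19·60 + 26 - 30 = 1136 min
1136 = 0·1440 + 1136; 1136 = 18·60 + 56 → 18:56, same day
→ 2023-11-28 18:56 ZSR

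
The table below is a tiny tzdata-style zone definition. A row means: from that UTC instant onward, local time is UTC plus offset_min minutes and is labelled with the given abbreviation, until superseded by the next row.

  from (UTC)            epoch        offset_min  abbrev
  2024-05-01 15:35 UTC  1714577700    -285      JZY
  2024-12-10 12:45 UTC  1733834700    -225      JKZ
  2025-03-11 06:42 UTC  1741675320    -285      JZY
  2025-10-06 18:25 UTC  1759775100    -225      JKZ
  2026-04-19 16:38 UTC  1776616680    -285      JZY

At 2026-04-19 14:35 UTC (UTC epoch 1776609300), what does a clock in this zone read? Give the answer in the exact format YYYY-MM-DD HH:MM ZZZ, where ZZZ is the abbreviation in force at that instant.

Query: 2026-04-19 14:35 UTC
Rule 4/5 (JKZ, -03:45): 2025-10-06 18:25 UTC ≤ query < 2026-04-19 16:38 UTC
14·60 + 35 - 225 = 650 min
650 = 0·1440 + 650; 650 = 10·60 + 50 → 10:50, same day
→ 2026-04-19 10:50 JKZ

2026-04-19 10:50 JKZ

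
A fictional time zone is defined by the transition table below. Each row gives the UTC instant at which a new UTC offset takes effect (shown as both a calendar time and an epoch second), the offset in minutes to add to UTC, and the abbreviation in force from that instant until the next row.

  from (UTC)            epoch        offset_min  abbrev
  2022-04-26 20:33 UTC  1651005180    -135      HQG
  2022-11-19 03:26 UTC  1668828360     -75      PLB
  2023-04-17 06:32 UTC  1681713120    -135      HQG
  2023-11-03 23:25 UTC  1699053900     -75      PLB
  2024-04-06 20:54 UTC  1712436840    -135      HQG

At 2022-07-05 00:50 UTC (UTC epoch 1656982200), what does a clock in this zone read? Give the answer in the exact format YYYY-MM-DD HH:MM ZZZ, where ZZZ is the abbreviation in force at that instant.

2022-07-04 22:35 HQG

Query: 2022-07-05 00:50 UTC
Rule 1/5 (HQG, -02:15): 2022-04-26 20:33 UTC ≤ query < 2022-11-19 03:26 UTC
0·60 + 50 - 135 = -85 min
-85 = -1·1440 + 1355; 1355 = 22·60 + 35 → 22:35, 2022-07-05 - 1 day = 2022-07-04
→ 2022-07-04 22:35 HQG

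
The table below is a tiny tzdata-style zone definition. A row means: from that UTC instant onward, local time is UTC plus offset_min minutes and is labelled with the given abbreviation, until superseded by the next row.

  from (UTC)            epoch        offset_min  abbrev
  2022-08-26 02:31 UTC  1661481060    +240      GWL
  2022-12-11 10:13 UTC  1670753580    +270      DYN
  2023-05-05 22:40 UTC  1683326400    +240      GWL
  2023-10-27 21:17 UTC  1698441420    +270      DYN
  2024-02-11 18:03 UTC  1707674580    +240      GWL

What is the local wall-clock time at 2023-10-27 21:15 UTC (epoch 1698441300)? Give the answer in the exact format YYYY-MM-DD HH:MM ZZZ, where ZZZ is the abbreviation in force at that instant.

2023-10-28 01:15 GWL

Query: 2023-10-27 21:15 UTC
Rule 3/5 (GWL, +04:00): 2023-05-05 22:40 UTC ≤ query < 2023-10-27 21:17 UTC
21·60 + 15 + 240 = 1515 min
1515 = 1·1440 + 75; 75 = 1·60 + 15 → 01:15, 2023-10-27 + 1 day = 2023-10-28
→ 2023-10-28 01:15 GWL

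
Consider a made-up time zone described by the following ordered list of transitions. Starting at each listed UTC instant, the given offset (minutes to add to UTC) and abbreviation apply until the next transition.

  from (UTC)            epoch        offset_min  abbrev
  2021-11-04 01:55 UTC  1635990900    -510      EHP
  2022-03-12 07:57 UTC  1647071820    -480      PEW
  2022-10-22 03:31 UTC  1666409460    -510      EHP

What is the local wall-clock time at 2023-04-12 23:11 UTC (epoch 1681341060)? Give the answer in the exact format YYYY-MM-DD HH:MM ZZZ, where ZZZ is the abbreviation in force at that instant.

2023-04-12 14:41 EHP

Query: 2023-04-12 23:11 UTC
Rule 3/3 (EHP, -08:30): 2022-10-22 03:31 UTC ≤ query < +∞
23·60 + 11 - 510 = 881 min
881 = 0·1440 + 881; 881 = 14·60 + 41 → 14:41, same day
→ 2023-04-12 14:41 EHP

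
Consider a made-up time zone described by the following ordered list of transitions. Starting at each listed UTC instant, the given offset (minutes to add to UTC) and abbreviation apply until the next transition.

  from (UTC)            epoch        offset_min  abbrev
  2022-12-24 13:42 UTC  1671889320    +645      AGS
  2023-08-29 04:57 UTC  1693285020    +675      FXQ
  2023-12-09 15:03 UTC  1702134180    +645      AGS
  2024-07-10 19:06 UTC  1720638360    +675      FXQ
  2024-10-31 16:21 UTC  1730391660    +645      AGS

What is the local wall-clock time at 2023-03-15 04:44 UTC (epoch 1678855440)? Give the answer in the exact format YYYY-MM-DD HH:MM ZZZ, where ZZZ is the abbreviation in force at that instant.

Query: 2023-03-15 04:44 UTC
Rule 1/5 (AGS, +10:45): 2022-12-24 13:42 UTC ≤ query < 2023-08-29 04:57 UTC
4·60 + 44 + 645 = 929 min
929 = 0·1440 + 929; 929 = 15·60 + 29 → 15:29, same day
→ 2023-03-15 15:29 AGS

2023-03-15 15:29 AGS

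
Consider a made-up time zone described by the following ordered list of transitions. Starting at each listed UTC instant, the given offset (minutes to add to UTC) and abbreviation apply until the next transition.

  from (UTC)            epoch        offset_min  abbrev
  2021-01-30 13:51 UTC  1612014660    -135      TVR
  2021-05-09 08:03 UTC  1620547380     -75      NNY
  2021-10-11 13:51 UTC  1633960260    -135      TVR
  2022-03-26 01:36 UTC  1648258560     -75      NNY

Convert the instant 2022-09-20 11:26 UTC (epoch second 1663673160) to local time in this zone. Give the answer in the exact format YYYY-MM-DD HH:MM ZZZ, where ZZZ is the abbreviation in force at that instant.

2022-09-20 10:11 NNY

Query: 2022-09-20 11:26 UTC
Rule 4/4 (NNY, -01:15): 2022-03-26 01:36 UTC ≤ query < +∞
11·60 + 26 - 75 = 611 min
611 = 0·1440 + 611; 611 = 10·60 + 11 → 10:11, same day
→ 2022-09-20 10:11 NNY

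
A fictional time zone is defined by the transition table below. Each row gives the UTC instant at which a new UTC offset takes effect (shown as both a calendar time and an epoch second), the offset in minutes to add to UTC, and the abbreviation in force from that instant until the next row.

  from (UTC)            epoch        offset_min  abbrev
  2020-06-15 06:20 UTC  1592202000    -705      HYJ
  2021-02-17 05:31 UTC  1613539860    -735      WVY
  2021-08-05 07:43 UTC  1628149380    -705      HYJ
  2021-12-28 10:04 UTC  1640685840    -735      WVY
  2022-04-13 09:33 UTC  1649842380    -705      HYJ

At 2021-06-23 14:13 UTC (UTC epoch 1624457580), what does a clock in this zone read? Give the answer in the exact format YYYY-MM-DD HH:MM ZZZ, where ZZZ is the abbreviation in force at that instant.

2021-06-23 01:58 WVY

Query: 2021-06-23 14:13 UTC
Rule 2/5 (WVY, -12:15): 2021-02-17 05:31 UTC ≤ query < 2021-08-05 07:43 UTC
14·60 + 13 - 735 = 118 min
118 = 0·1440 + 118; 118 = 1·60 + 58 → 01:58, same day
→ 2021-06-23 01:58 WVY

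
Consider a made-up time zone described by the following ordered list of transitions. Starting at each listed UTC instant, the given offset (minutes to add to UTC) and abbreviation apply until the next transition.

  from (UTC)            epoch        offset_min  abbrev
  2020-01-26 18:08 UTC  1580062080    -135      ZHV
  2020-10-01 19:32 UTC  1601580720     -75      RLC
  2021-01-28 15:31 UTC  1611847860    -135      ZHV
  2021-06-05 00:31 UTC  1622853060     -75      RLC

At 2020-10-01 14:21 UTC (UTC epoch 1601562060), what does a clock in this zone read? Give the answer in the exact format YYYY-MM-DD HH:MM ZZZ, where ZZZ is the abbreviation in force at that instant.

Query: 2020-10-01 14:21 UTC
Rule 1/4 (ZHV, -02:15): 2020-01-26 18:08 UTC ≤ query < 2020-10-01 19:32 UTC
14·60 + 21 - 135 = 726 min
726 = 0·1440 + 726; 726 = 12·60 + 6 → 12:06, same day
→ 2020-10-01 12:06 ZHV

2020-10-01 12:06 ZHV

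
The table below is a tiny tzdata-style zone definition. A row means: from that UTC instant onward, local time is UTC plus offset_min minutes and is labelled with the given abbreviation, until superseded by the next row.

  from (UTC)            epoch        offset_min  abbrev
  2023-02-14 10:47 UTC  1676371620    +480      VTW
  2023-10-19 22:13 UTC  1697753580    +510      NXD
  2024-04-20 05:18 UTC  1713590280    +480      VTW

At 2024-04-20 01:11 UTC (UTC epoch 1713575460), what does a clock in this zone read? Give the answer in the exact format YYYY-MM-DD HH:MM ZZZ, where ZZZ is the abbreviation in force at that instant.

Query: 2024-04-20 01:11 UTC
Rule 2/3 (NXD, +08:30): 2023-10-19 22:13 UTC ≤ query < 2024-04-20 05:18 UTC
1·60 + 11 + 510 = 581 min
581 = 0·1440 + 581; 581 = 9·60 + 41 → 09:41, same day
→ 2024-04-20 09:41 NXD

2024-04-20 09:41 NXD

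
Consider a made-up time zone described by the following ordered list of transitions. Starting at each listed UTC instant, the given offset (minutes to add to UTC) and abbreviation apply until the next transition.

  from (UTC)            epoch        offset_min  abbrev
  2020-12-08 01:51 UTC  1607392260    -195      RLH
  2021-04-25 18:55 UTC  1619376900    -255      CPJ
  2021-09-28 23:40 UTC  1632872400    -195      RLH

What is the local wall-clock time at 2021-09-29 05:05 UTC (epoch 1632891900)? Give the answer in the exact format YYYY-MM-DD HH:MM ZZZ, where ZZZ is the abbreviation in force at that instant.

Query: 2021-09-29 05:05 UTC
Rule 3/3 (RLH, -03:15): 2021-09-28 23:40 UTC ≤ query < +∞
5·60 + 5 - 195 = 110 min
110 = 0·1440 + 110; 110 = 1·60 + 50 → 01:50, same day
→ 2021-09-29 01:50 RLH

2021-09-29 01:50 RLH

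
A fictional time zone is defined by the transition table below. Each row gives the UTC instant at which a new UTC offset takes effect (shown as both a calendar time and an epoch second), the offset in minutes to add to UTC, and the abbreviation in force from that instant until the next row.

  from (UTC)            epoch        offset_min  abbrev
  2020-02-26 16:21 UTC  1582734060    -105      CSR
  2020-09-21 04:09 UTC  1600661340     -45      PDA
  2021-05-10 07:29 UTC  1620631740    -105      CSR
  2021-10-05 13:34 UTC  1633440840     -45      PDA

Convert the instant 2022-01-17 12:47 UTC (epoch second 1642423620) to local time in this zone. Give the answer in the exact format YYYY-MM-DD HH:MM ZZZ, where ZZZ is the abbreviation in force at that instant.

Query: 2022-01-17 12:47 UTC
Rule 4/4 (PDA, -00:45): 2021-10-05 13:34 UTC ≤ query < +∞
12·60 + 47 - 45 = 722 min
722 = 0·1440 + 722; 722 = 12·60 + 2 → 12:02, same day
→ 2022-01-17 12:02 PDA

2022-01-17 12:02 PDA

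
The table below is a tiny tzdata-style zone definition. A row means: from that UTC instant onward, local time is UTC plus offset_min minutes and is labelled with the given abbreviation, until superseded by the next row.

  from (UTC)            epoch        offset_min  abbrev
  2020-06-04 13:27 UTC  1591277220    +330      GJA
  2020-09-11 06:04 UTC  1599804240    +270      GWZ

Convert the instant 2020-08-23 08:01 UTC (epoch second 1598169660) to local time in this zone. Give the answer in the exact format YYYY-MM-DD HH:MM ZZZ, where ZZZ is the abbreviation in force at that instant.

2020-08-23 13:31 GJA

Query: 2020-08-23 08:01 UTC
Rule 1/2 (GJA, +05:30): 2020-06-04 13:27 UTC ≤ query < 2020-09-11 06:04 UTC
8·60 + 1 + 330 = 811 min
811 = 0·1440 + 811; 811 = 13·60 + 31 → 13:31, same day
→ 2020-08-23 13:31 GJA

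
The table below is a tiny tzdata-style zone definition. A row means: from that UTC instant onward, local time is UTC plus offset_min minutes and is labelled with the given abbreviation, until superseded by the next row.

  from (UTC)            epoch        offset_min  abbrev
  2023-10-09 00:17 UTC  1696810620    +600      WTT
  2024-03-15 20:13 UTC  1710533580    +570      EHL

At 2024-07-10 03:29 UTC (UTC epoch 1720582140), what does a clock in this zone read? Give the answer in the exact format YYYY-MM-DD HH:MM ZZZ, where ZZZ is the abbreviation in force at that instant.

2024-07-10 12:59 EHL

Query: 2024-07-10 03:29 UTC
Rule 2/2 (EHL, +09:30): 2024-03-15 20:13 UTC ≤ query < +∞
3·60 + 29 + 570 = 779 min
779 = 0·1440 + 779; 779 = 12·60 + 59 → 12:59, same day
→ 2024-07-10 12:59 EHL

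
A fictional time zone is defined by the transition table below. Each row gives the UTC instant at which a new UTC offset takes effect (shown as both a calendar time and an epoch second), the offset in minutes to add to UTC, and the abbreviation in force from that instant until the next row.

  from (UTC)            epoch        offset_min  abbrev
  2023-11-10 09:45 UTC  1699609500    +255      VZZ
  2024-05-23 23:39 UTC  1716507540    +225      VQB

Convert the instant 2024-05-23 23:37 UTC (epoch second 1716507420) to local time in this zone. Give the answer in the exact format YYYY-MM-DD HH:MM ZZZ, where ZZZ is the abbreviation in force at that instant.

2024-05-24 03:52 VZZ

Query: 2024-05-23 23:37 UTC
Rule 1/2 (VZZ, +04:15): 2023-11-10 09:45 UTC ≤ query < 2024-05-23 23:39 UTC
23·60 + 37 + 255 = 1672 min
1672 = 1·1440 + 232; 232 = 3·60 + 52 → 03:52, 2024-05-23 + 1 day = 2024-05-24
→ 2024-05-24 03:52 VZZ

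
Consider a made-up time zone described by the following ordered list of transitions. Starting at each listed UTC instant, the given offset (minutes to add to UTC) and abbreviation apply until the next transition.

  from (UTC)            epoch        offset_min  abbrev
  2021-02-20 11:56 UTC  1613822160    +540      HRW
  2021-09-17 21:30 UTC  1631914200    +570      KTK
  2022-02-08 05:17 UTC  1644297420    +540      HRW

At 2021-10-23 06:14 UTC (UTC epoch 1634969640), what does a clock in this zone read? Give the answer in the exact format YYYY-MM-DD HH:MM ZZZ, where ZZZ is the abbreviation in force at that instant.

Query: 2021-10-23 06:14 UTC
Rule 2/3 (KTK, +09:30): 2021-09-17 21:30 UTC ≤ query < 2022-02-08 05:17 UTC
6·60 + 14 + 570 = 944 min
944 = 0·1440 + 944; 944 = 15·60 + 44 → 15:44, same day
→ 2021-10-23 15:44 KTK

2021-10-23 15:44 KTK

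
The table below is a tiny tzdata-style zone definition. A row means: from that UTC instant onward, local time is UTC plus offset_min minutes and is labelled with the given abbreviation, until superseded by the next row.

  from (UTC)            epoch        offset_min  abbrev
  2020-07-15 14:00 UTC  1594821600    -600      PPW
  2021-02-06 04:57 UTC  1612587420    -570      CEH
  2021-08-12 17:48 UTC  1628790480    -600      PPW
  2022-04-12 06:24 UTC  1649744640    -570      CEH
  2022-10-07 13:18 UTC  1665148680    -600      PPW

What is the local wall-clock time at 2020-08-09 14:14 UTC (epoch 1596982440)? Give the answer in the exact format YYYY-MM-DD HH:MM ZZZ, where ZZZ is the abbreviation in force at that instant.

2020-08-09 04:14 PPW

Query: 2020-08-09 14:14 UTC
Rule 1/5 (PPW, -10:00): 2020-07-15 14:00 UTC ≤ query < 2021-02-06 04:57 UTC
14·60 + 14 - 600 = 254 min
254 = 0·1440 + 254; 254 = 4·60 + 14 → 04:14, same day
→ 2020-08-09 04:14 PPW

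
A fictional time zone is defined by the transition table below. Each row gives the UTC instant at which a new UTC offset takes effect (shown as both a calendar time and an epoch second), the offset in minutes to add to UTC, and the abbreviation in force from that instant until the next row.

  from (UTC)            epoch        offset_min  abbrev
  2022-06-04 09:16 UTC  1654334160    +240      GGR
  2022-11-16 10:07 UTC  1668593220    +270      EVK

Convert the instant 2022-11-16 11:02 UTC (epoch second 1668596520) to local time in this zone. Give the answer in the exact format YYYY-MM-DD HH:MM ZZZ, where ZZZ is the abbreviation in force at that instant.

Query: 2022-11-16 11:02 UTC
Rule 2/2 (EVK, +04:30): 2022-11-16 10:07 UTC ≤ query < +∞
11·60 + 2 + 270 = 932 min
932 = 0·1440 + 932; 932 = 15·60 + 32 → 15:32, same day
→ 2022-11-16 15:32 EVK

2022-11-16 15:32 EVK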